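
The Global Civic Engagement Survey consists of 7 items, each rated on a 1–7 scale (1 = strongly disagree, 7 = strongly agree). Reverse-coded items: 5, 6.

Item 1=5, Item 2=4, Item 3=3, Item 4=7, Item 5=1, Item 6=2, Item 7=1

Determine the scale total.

Reversing items 5 and 6 with 8 − raw:
Total = 5 + 4 + 3 + 7 + (8−1) + (8−2) + 1
      = 5 + 4 + 3 + 7 + 7 + 6 + 1 = 33

33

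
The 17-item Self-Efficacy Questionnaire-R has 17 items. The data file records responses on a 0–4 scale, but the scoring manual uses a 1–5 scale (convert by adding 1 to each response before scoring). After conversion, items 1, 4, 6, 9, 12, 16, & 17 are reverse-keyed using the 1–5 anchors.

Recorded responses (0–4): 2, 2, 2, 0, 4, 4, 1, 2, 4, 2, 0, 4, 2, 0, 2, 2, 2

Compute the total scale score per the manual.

44

Convert to 1–5: 3, 3, 3, 1, 5, 5, 2, 3, 5, 3, 1, 5, 3, 1, 3, 3, 3
Reverse-coded (reverse-coded value = 6 − response):
  item 1: 6 − 3 = 3
  item 4: 6 − 1 = 5
  item 6: 6 − 5 = 1
  item 9: 6 − 5 = 1
  item 12: 6 − 5 = 1
  item 16: 6 − 3 = 3
  item 17: 6 − 3 = 3
Scored: 3, 3, 3, 5, 5, 1, 2, 3, 1, 3, 1, 1, 3, 1, 3, 3, 3
Total = 44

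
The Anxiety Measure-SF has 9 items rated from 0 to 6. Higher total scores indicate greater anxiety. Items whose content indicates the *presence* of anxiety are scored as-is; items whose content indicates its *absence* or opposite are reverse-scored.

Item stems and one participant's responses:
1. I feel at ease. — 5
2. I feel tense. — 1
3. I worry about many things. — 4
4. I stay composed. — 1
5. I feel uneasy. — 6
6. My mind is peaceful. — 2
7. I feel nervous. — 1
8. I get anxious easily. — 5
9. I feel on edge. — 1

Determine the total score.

Items 1, 4, 6 describe the absence/opposite of anxiety → reverse-score.
reversed = (0+6) − raw = 6 − raw.
  item 1: 6 − 5 = 1
  item 2: 1
  item 3: 4
  item 4: 6 − 1 = 5
  item 5: 6
  item 6: 6 − 2 = 4
  item 7: 1
  item 8: 5
  item 9: 1
Total = 1 + 1 + 4 + 5 + 6 + 4 + 1 + 5 + 1 = 28

28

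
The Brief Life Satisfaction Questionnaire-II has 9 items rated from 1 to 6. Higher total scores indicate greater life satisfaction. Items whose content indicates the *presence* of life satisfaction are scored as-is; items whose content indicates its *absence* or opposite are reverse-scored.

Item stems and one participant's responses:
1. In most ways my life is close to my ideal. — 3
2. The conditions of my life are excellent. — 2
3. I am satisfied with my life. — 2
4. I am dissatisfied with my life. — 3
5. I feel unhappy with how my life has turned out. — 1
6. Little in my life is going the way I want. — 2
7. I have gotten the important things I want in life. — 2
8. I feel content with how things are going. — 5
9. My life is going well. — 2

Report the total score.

31

Items 4, 5, 6 describe the absence/opposite of life satisfaction → reverse-score.
reverse-coded value = 7 − response.
  item 1: 3
  item 2: 2
  item 3: 2
  item 4: 7 − 3 = 4
  item 5: 7 − 1 = 6
  item 6: 7 − 2 = 5
  item 7: 2
  item 8: 5
  item 9: 2
Total = 3 + 2 + 2 + 4 + 6 + 5 + 2 + 5 + 2 = 31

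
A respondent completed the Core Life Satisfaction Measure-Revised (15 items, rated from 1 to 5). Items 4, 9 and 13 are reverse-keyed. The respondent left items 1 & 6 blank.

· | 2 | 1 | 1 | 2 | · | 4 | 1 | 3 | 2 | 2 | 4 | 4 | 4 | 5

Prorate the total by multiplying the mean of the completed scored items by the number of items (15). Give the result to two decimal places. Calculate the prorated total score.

42.69

Reverse-coded (on a 1–5 scale, reversed = 6 − raw):
  item 4: 6 − 1 = 5
  item 9: 6 − 3 = 3
  item 13: 6 − 4 = 2
Completed scored items (13 of 15): 2, 1, 5, 2, 4, 1, 3, 2, 2, 4, 2, 4, 5; sum = 37.
Person mean = 37 / 13 ≈ 2.8462
Prorated total = (37 / 13) × 15 = 42.69 (to 2 dp)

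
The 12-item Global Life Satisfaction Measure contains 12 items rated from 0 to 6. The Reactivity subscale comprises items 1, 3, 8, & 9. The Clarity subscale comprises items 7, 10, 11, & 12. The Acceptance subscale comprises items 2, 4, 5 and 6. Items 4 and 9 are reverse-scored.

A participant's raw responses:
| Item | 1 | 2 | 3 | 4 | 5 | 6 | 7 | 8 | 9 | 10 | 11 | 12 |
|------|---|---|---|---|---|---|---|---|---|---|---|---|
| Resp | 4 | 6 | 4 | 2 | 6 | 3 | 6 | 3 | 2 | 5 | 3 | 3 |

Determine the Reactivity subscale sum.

Reactivity items: 1, 3, 8, 9.
Of these, item 9 is reverse-scored; reverse-coded value = 6 − response.
  item 1: 4
  item 3: 4
  item 8: 3
  item 9: 6 − 2 = 4
Sum = 4 + 4 + 3 + 4 = 15

15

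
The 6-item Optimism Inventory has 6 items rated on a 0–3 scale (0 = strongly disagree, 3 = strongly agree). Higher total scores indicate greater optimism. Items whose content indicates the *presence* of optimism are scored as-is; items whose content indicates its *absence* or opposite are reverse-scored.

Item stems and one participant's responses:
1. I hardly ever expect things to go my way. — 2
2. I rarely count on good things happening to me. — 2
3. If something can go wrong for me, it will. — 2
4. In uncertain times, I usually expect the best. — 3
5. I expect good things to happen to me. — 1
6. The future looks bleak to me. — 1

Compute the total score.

Items 1, 2, 3, 6 describe the absence/opposite of optimism → reverse-score.
reversed = (0+3) − raw = 3 − raw.
  item 1: 3 − 2 = 1
  item 2: 3 − 2 = 1
  item 3: 3 − 2 = 1
  item 4: 3
  item 5: 1
  item 6: 3 − 1 = 2
Total = 1 + 1 + 1 + 3 + 1 + 2 = 9

9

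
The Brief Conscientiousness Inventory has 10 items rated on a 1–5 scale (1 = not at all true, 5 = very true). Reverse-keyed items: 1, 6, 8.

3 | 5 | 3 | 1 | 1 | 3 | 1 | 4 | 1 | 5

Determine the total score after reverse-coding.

Reverse-keyed items use 6 − raw:
  item 1: 6 − 3 = 3
  item 6: 6 − 3 = 3
  item 8: 6 − 4 = 2
Scored responses: 3, 5, 3, 1, 1, 3, 1, 2, 1, 5
Total = 3 + 5 + 3 + 1 + 1 + 3 + 1 + 2 + 1 + 5 = 25

25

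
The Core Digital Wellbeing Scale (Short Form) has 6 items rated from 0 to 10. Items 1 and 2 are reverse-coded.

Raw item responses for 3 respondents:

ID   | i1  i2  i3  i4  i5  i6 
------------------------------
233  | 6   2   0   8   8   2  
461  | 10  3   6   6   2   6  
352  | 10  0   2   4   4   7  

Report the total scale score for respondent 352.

Respondent 352 raw: 10, 0, 2, 4, 4, 7.
Reverse-coded (on a 0–10 scale, reversed = 10 − raw):
  item 1: 10 − 10 = 0
  item 2: 10 − 0 = 10
  item 3: 2
  item 4: 4
  item 5: 4
  item 6: 7
Sum = 0 + 10 + 2 + 4 + 4 + 7 = 27

27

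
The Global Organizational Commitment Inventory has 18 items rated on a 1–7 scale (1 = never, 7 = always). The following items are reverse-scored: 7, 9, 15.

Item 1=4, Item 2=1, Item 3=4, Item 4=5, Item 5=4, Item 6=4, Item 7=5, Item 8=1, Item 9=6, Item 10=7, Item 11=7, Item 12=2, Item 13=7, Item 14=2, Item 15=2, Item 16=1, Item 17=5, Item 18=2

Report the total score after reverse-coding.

Raw sum = 69. Reverse-scored items: 7, 9, 15; their raw sum = 13.
Each reversal replaces raw with 8 − raw, changing the total by 8 − 2·raw per item.
Total = 69 + 3·8 − 2·13 = 69 + 24 − 26 = 67

67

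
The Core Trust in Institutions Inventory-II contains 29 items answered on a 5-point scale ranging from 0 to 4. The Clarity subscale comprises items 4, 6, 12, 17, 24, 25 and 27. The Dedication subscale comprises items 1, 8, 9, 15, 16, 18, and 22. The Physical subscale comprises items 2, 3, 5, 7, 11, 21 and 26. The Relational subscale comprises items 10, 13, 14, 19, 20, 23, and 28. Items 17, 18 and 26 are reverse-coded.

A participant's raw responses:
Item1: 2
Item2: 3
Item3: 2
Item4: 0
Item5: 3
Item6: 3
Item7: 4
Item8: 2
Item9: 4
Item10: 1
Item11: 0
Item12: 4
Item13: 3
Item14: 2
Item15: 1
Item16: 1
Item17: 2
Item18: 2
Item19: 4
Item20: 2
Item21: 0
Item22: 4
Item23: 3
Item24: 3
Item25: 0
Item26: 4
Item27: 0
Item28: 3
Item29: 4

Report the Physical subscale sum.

12

Physical items: 2, 3, 5, 7, 11, 21, 26.
Of these, item 26 is reverse-coded; reverse-coded value = 4 − response.
  item 2: 3
  item 3: 2
  item 5: 3
  item 7: 4
  item 11: 0
  item 21: 0
  item 26: 4 − 4 = 0
Sum = 3 + 2 + 3 + 4 + 0 + 0 + 0 = 12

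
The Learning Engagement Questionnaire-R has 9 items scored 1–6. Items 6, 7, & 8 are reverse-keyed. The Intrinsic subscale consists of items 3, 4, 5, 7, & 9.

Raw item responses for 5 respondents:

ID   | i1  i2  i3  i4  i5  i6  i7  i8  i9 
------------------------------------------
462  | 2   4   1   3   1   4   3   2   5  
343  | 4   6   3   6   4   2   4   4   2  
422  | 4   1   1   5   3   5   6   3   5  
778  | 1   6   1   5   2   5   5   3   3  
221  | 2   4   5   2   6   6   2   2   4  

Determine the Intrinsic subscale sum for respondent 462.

Respondent 462 raw: 2, 4, 1, 3, 1, 4, 3, 2, 5.
Intrinsic items: 3, 4, 5, 7, 9.
Reverse-coded (on a 1–6 scale, reversed = 7 − raw):
  item 3: 1
  item 4: 3
  item 5: 1
  item 7: 7 − 3 = 4
  item 9: 5
Sum = 1 + 3 + 1 + 4 + 5 = 14

14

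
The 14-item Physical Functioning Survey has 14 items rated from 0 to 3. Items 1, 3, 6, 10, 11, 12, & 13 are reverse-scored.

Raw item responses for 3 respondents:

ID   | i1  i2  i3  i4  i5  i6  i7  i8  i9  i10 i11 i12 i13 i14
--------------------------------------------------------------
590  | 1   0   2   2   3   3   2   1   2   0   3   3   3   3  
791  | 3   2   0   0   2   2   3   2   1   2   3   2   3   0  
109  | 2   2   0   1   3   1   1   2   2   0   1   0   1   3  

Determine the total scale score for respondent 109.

30

Respondent 109 raw: 2, 2, 0, 1, 3, 1, 1, 2, 2, 0, 1, 0, 1, 3.
Reverse-coded (on a 0–3 scale, reversed = 3 − raw):
  item 1: 3 − 2 = 1
  item 2: 2
  item 3: 3 − 0 = 3
  item 4: 1
  item 5: 3
  item 6: 3 − 1 = 2
  item 7: 1
  item 8: 2
  item 9: 2
  item 10: 3 − 0 = 3
  item 11: 3 − 1 = 2
  item 12: 3 − 0 = 3
  item 13: 3 − 1 = 2
  item 14: 3
Sum = 1 + 2 + 3 + 1 + 3 + 2 + 1 + 2 + 2 + 3 + 2 + 3 + 2 + 3 = 30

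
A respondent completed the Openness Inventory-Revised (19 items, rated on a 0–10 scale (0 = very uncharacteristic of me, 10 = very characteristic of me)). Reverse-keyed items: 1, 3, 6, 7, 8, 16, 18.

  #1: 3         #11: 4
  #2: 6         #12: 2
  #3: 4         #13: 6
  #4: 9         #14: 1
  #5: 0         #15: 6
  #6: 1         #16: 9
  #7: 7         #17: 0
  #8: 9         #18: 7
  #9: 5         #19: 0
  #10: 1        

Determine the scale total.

70

Reverse-coded items (reverse-coded value = 10 − response):
  item 1: 10 − 3 = 7
  item 3: 10 − 4 = 6
  item 6: 10 − 1 = 9
  item 7: 10 − 7 = 3
  item 8: 10 − 9 = 1
  item 16: 10 − 9 = 1
  item 18: 10 − 7 = 3
Scored items: 7, 6, 6, 9, 0, 9, 3, 1, 5, 1, 4, 2, 6, 1, 6, 1, 0, 3, 0
Total = 7 + 6 + 6 + 9 + 0 + 9 + 3 + 1 + 5 + 1 + 4 + 2 + 6 + 1 + 6 + 1 + 0 + 3 + 0 = 70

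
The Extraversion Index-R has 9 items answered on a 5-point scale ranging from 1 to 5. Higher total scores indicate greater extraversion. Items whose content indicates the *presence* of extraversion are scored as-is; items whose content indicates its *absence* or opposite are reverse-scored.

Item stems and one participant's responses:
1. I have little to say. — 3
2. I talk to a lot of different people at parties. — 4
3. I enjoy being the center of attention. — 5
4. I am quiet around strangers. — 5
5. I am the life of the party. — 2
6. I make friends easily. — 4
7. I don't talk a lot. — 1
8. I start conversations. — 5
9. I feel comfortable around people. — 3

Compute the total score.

32

Items 1, 4, 7 describe the absence/opposite of extraversion → reverse-score.
reversed = (1+5) − raw = 6 − raw.
  item 1: 6 − 3 = 3
  item 2: 4
  item 3: 5
  item 4: 6 − 5 = 1
  item 5: 2
  item 6: 4
  item 7: 6 − 1 = 5
  item 8: 5
  item 9: 3
Total = 3 + 4 + 5 + 1 + 2 + 4 + 5 + 5 + 3 = 32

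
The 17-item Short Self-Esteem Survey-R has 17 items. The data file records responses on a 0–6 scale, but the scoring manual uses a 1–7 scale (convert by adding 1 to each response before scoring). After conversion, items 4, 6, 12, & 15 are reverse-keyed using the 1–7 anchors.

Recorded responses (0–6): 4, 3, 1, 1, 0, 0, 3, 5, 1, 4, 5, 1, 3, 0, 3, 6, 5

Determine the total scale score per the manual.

Convert to 1–7: 5, 4, 2, 2, 1, 1, 4, 6, 2, 5, 6, 2, 4, 1, 4, 7, 6
Reverse-coded (reverse-coded value = 8 − response):
  item 4: 8 − 2 = 6
  item 6: 8 − 1 = 7
  item 12: 8 − 2 = 6
  item 15: 8 − 4 = 4
Scored: 5, 4, 2, 6, 1, 7, 4, 6, 2, 5, 6, 6, 4, 1, 4, 7, 6
Total = 76

76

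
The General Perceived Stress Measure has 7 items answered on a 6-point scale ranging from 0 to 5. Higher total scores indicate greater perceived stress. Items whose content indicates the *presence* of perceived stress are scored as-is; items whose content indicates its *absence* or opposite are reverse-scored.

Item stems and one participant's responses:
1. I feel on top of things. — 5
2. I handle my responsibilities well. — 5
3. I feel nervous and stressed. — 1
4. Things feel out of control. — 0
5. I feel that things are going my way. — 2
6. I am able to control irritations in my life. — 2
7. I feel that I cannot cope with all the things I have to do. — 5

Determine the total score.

12

Items 1, 2, 5, 6 describe the absence/opposite of perceived stress → reverse-score.
on a 0–5 scale, reversed = 5 − raw.
  item 1: 5 − 5 = 0
  item 2: 5 − 5 = 0
  item 3: 1
  item 4: 0
  item 5: 5 − 2 = 3
  item 6: 5 − 2 = 3
  item 7: 5
Total = 0 + 0 + 1 + 0 + 3 + 3 + 5 = 12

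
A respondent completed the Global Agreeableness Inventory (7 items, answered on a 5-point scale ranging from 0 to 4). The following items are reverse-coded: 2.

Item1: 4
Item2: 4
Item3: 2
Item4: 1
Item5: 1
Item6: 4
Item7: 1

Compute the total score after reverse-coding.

Reversing item 2 with 4 − raw:
Total = 4 + (4−4) + 2 + 1 + 1 + 4 + 1
      = 4 + 0 + 2 + 1 + 1 + 4 + 1 = 13

13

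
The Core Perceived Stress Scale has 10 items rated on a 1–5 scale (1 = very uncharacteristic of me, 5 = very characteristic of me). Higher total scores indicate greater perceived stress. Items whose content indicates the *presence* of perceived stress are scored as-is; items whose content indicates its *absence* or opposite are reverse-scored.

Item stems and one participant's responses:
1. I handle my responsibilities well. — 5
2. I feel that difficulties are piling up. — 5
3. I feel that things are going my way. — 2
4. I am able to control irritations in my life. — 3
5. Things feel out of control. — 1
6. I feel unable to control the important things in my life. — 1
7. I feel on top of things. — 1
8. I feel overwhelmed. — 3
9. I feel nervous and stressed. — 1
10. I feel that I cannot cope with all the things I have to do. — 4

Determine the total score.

Items 1, 3, 4, 7 describe the absence/opposite of perceived stress → reverse-score.
reverse-coded value = 6 − response.
  item 1: 6 − 5 = 1
  item 2: 5
  item 3: 6 − 2 = 4
  item 4: 6 − 3 = 3
  item 5: 1
  item 6: 1
  item 7: 6 − 1 = 5
  item 8: 3
  item 9: 1
  item 10: 4
Total = 1 + 5 + 4 + 3 + 1 + 1 + 5 + 3 + 1 + 4 = 28

28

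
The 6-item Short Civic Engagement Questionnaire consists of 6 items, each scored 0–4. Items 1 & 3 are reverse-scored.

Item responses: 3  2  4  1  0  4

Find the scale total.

Reversing items 1 & 3 with 4 − raw:
Total = (4−3) + 2 + (4−4) + 1 + 0 + 4
      = 1 + 2 + 0 + 1 + 0 + 4 = 8

8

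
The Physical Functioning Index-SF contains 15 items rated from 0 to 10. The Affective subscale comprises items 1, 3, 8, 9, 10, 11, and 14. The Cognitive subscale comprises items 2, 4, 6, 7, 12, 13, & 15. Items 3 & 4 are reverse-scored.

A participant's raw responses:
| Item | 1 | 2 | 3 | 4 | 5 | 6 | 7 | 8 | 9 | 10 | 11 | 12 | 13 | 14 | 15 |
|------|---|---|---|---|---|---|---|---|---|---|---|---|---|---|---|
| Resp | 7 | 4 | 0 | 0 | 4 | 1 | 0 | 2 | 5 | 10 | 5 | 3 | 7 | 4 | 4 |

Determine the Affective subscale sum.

43

Affective items: 1, 3, 8, 9, 10, 11, 14.
Of these, item 3 is reverse-scored; reverse-coded value = 10 − response.
  item 1: 7
  item 3: 10 − 0 = 10
  item 8: 2
  item 9: 5
  item 10: 10
  item 11: 5
  item 14: 4
Sum = 7 + 10 + 2 + 5 + 10 + 5 + 4 = 43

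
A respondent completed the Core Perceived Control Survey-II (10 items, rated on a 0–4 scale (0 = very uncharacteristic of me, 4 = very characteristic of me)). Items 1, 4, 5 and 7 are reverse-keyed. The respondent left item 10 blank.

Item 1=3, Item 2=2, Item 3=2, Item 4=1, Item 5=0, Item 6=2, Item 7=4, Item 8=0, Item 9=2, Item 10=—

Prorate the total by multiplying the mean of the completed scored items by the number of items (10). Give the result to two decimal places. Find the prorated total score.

Reverse-coded (reversed = (0+4) − raw = 4 − raw):
  item 1: 4 − 3 = 1
  item 4: 4 − 1 = 3
  item 5: 4 − 0 = 4
  item 7: 4 − 4 = 0
Completed scored items (9 of 10): 1, 2, 2, 3, 4, 2, 0, 0, 2; sum = 16.
Person mean = 16 / 9 ≈ 1.7778
Prorated total = (16 / 9) × 10 = 17.78 (to 2 dp)

17.78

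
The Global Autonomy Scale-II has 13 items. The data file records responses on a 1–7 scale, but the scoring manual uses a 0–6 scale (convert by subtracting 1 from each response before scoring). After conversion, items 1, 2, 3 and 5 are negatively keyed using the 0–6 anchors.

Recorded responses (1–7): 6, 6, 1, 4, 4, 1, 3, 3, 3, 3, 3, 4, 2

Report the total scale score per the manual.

Convert to 0–6: 5, 5, 0, 3, 3, 0, 2, 2, 2, 2, 2, 3, 1
Reverse-coded (reverse-coded value = 6 − response):
  item 1: 6 − 5 = 1
  item 2: 6 − 5 = 1
  item 3: 6 − 0 = 6
  item 5: 6 − 3 = 3
Scored: 1, 1, 6, 3, 3, 0, 2, 2, 2, 2, 2, 3, 1
Total = 28

28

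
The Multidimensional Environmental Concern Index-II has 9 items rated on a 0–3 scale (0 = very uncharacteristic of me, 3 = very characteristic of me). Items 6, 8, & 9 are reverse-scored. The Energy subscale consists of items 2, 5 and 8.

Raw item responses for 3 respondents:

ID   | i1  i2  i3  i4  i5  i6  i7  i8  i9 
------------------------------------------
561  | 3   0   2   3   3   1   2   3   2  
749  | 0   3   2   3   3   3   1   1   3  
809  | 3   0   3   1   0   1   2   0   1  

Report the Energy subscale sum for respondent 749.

8

Respondent 749 raw: 0, 3, 2, 3, 3, 3, 1, 1, 3.
Energy items: 2, 5, 8.
Reverse-coded (on a 0–3 scale, reversed = 3 − raw):
  item 2: 3
  item 5: 3
  item 8: 3 − 1 = 2
Sum = 3 + 3 + 2 = 8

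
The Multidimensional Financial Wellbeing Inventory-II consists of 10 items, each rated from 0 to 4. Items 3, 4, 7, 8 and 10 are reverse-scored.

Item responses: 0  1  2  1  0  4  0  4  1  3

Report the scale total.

16

Reverse-coded items (on a 0–4 scale, reversed = 4 − raw):
  item 3: 4 − 2 = 2
  item 4: 4 − 1 = 3
  item 7: 4 − 0 = 4
  item 8: 4 − 4 = 0
  item 10: 4 − 3 = 1
After reverse-coding: 0, 1, 2, 3, 0, 4, 4, 0, 1, 1
Total = 0 + 1 + 2 + 3 + 0 + 4 + 4 + 0 + 1 + 1 = 16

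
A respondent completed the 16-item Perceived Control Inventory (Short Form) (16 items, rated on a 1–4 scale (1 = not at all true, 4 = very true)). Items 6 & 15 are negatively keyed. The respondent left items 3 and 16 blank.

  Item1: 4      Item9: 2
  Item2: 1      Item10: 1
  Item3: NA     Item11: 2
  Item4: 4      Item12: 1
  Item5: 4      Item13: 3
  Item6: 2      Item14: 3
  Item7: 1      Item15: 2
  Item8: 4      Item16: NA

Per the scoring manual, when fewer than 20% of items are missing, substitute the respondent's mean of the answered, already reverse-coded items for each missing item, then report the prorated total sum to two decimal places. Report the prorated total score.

41.14

Reverse-coded (reversed = (1+4) − raw = 5 − raw):
  item 6: 5 − 2 = 3
  item 15: 5 − 2 = 3
Completed scored items (14 of 16): 4, 1, 4, 4, 3, 1, 4, 2, 1, 2, 1, 3, 3, 3; sum = 36.
Person mean = 36 / 14 ≈ 2.5714
Prorated total = (36 / 14) × 16 = 41.14 (to 2 dp)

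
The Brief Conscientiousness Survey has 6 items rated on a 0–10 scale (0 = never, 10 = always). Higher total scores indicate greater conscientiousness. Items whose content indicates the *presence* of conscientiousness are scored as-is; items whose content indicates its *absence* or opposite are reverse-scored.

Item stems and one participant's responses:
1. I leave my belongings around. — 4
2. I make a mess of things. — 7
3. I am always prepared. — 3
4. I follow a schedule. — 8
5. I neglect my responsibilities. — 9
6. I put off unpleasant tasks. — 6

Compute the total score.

25

Items 1, 2, 5, 6 describe the absence/opposite of conscientiousness → reverse-score.
reverse-coded value = 10 − response.
  item 1: 10 − 4 = 6
  item 2: 10 − 7 = 3
  item 3: 3
  item 4: 8
  item 5: 10 − 9 = 1
  item 6: 10 − 6 = 4
Total = 6 + 3 + 3 + 8 + 1 + 4 = 25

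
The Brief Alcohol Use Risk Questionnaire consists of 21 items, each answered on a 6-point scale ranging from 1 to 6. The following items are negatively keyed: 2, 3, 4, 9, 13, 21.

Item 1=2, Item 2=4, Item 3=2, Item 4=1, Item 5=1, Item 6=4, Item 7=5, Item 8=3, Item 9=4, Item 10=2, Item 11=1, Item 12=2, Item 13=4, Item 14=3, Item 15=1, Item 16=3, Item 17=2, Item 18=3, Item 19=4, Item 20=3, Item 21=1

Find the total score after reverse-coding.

Reverse-coded items (reversed = (1+6) − raw = 7 − raw):
  item 2: 7 − 4 = 3
  item 3: 7 − 2 = 5
  item 4: 7 − 1 = 6
  item 9: 7 − 4 = 3
  item 13: 7 − 4 = 3
  item 21: 7 − 1 = 6
After reverse-coding: 2, 3, 5, 6, 1, 4, 5, 3, 3, 2, 1, 2, 3, 3, 1, 3, 2, 3, 4, 3, 6
Total = 2 + 3 + 5 + 6 + 1 + 4 + 5 + 3 + 3 + 2 + 1 + 2 + 3 + 3 + 1 + 3 + 2 + 3 + 4 + 3 + 6 = 65

65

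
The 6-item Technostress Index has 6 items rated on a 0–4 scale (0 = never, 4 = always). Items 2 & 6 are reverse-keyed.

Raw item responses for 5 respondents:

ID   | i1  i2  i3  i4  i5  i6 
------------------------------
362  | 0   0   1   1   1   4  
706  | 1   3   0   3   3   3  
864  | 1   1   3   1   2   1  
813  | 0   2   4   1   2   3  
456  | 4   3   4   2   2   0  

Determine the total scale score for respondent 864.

13

Respondent 864 raw: 1, 1, 3, 1, 2, 1.
Reverse-coded (reversed = (0+4) − raw = 4 − raw):
  item 1: 1
  item 2: 4 − 1 = 3
  item 3: 3
  item 4: 1
  item 5: 2
  item 6: 4 − 1 = 3
Sum = 1 + 3 + 3 + 1 + 2 + 3 = 13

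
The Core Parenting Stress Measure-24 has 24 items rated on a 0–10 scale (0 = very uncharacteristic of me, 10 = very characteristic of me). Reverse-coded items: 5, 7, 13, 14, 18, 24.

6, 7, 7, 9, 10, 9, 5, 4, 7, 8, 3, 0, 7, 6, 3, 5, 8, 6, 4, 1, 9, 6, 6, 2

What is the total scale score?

Reverse-coded items (on a 0–10 scale, reversed = 10 − raw):
  item 5: 10 − 10 = 0
  item 7: 10 − 5 = 5
  item 13: 10 − 7 = 3
  item 14: 10 − 6 = 4
  item 18: 10 − 6 = 4
  item 24: 10 − 2 = 8
After reverse-coding: 6, 7, 7, 9, 0, 9, 5, 4, 7, 8, 3, 0, 3, 4, 3, 5, 8, 4, 4, 1, 9, 6, 6, 8
Total = 6 + 7 + 7 + 9 + 0 + 9 + 5 + 4 + 7 + 8 + 3 + 0 + 3 + 4 + 3 + 5 + 8 + 4 + 4 + 1 + 9 + 6 + 6 + 8 = 126

126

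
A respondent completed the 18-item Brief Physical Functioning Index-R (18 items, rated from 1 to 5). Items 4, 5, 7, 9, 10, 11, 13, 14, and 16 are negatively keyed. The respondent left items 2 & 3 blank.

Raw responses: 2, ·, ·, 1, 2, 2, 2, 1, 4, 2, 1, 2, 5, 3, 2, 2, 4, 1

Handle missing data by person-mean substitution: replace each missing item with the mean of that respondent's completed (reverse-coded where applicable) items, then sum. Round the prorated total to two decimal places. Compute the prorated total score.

Reverse-coded (reverse-coded value = 6 − response):
  item 4: 6 − 1 = 5
  item 5: 6 − 2 = 4
  item 7: 6 − 2 = 4
  item 9: 6 − 4 = 2
  item 10: 6 − 2 = 4
  item 11: 6 − 1 = 5
  item 13: 6 − 5 = 1
  item 14: 6 − 3 = 3
  item 16: 6 − 2 = 4
Completed scored items (16 of 18): 2, 5, 4, 2, 4, 1, 2, 4, 5, 2, 1, 3, 2, 4, 4, 1; sum = 46.
Person mean = 46 / 16 ≈ 2.8750
Prorated total = (46 / 16) × 18 = 51.75 (to 2 dp)

51.75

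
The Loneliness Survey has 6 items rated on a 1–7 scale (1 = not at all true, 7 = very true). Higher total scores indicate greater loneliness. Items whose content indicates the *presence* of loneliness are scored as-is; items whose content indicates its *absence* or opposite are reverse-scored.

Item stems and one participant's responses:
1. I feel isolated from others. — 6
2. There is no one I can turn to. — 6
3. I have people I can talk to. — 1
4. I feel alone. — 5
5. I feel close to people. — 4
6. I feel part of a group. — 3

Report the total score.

33

Items 3, 5, 6 describe the absence/opposite of loneliness → reverse-score.
reverse-coded value = 8 − response.
  item 1: 6
  item 2: 6
  item 3: 8 − 1 = 7
  item 4: 5
  item 5: 8 − 4 = 4
  item 6: 8 − 3 = 5
Total = 6 + 6 + 7 + 5 + 4 + 5 = 33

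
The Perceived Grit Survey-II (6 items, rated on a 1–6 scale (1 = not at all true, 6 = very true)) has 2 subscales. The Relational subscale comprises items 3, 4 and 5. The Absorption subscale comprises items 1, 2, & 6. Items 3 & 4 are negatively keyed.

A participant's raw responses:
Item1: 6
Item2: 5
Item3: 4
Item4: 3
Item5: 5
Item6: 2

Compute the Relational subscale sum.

12

Relational items: 3, 4, 5.
Of these, items 3 and 4 are negatively keyed; reverse-coded value = 7 − response.
  item 3: 7 − 4 = 3
  item 4: 7 − 3 = 4
  item 5: 5
Sum = 3 + 4 + 5 = 12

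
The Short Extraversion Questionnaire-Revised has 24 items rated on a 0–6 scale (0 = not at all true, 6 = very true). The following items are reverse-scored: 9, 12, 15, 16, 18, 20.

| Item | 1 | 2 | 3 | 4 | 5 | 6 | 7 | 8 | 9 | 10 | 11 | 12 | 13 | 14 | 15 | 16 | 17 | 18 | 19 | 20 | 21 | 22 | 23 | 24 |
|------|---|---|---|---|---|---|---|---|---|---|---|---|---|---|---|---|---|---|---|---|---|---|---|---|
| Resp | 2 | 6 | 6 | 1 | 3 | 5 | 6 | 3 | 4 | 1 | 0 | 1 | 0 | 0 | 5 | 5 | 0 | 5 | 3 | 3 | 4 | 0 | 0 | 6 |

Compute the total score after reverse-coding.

Reverse-scored items use 6 − raw:
  item 9: 6 − 4 = 2
  item 12: 6 − 1 = 5
  item 15: 6 − 5 = 1
  item 16: 6 − 5 = 1
  item 18: 6 − 5 = 1
  item 20: 6 − 3 = 3
After reverse-coding: 2, 6, 6, 1, 3, 5, 6, 3, 2, 1, 0, 5, 0, 0, 1, 1, 0, 1, 3, 3, 4, 0, 0, 6
Total = 2 + 6 + 6 + 1 + 3 + 5 + 6 + 3 + 2 + 1 + 0 + 5 + 0 + 0 + 1 + 1 + 0 + 1 + 3 + 3 + 4 + 0 + 0 + 6 = 59

59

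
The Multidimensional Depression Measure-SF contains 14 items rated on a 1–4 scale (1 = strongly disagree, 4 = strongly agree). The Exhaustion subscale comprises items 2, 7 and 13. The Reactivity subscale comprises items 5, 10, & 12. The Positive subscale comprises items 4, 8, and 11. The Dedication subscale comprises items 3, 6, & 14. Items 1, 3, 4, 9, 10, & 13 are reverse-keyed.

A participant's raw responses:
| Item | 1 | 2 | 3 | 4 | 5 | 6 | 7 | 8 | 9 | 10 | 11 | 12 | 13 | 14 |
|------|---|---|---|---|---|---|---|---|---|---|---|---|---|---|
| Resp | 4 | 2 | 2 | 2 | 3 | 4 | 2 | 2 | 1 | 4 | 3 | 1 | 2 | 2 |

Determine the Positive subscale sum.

8

Positive items: 4, 8, 11.
Of these, item 4 is reverse-keyed; on a 1–4 scale, reversed = 5 − raw.
  item 4: 5 − 2 = 3
  item 8: 2
  item 11: 3
Sum = 3 + 2 + 3 = 8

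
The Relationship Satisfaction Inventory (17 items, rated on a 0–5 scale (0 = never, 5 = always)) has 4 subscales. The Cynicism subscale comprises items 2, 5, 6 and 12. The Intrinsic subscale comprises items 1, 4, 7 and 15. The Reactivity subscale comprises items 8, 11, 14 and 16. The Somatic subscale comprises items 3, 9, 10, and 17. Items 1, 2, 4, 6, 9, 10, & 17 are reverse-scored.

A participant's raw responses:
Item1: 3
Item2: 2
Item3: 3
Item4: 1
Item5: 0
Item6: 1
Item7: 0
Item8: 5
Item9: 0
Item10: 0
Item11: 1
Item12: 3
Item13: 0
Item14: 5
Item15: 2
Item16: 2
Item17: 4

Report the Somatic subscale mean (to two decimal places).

3.50

Somatic items: 3, 9, 10, 17.
Of these, items 9, 10, & 17 are reverse-scored; reverse-coded value = 5 − response.
  item 3: 3
  item 9: 5 − 0 = 5
  item 10: 5 − 0 = 5
  item 17: 5 − 4 = 1
Sum = 3 + 5 + 5 + 1 = 14
Mean = 14 / 4 = 3.50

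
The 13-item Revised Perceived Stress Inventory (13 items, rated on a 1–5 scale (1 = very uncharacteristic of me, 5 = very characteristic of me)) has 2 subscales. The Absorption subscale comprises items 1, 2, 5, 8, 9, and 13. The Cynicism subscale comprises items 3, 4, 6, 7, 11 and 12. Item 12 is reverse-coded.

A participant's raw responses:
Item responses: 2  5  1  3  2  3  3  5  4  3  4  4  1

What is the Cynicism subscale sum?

Cynicism items: 3, 4, 6, 7, 11, 12.
Of these, item 12 is reverse-coded; on a 1–5 scale, reversed = 6 − raw.
  item 3: 1
  item 4: 3
  item 6: 3
  item 7: 3
  item 11: 4
  item 12: 6 − 4 = 2
Sum = 1 + 3 + 3 + 3 + 4 + 2 = 16

16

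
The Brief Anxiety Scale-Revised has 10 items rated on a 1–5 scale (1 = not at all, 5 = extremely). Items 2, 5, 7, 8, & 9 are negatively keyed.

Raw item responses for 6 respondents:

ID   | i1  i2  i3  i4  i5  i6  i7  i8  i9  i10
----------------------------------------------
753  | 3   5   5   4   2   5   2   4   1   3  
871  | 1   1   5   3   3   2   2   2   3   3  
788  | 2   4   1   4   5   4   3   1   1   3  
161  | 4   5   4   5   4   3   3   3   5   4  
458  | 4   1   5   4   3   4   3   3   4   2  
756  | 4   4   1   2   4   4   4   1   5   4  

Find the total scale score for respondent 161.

30

Respondent 161 raw: 4, 5, 4, 5, 4, 3, 3, 3, 5, 4.
Reverse-coded (on a 1–5 scale, reversed = 6 − raw):
  item 1: 4
  item 2: 6 − 5 = 1
  item 3: 4
  item 4: 5
  item 5: 6 − 4 = 2
  item 6: 3
  item 7: 6 − 3 = 3
  item 8: 6 − 3 = 3
  item 9: 6 − 5 = 1
  item 10: 4
Sum = 4 + 1 + 4 + 5 + 2 + 3 + 3 + 3 + 1 + 4 = 30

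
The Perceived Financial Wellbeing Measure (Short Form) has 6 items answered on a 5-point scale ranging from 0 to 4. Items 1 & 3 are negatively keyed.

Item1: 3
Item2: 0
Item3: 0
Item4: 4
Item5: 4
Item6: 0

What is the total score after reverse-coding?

13

Reversing items 1 & 3 with 4 − raw:
Total = (4−3) + 0 + (4−0) + 4 + 4 + 0
      = 1 + 0 + 4 + 4 + 4 + 0 = 13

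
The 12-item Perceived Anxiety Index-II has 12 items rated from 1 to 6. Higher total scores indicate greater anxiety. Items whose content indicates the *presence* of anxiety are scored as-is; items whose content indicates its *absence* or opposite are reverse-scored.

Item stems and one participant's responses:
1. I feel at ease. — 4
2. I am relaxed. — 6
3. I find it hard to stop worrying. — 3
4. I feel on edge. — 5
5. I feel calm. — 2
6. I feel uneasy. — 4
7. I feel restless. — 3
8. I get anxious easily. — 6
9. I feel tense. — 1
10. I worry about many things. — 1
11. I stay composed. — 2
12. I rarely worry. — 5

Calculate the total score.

39

Items 1, 2, 5, 11, 12 describe the absence/opposite of anxiety → reverse-score.
on a 1–6 scale, reversed = 7 − raw.
  item 1: 7 − 4 = 3
  item 2: 7 − 6 = 1
  item 3: 3
  item 4: 5
  item 5: 7 − 2 = 5
  item 6: 4
  item 7: 3
  item 8: 6
  item 9: 1
  item 10: 1
  item 11: 7 − 2 = 5
  item 12: 7 − 5 = 2
Total = 3 + 1 + 3 + 5 + 5 + 4 + 3 + 6 + 1 + 1 + 5 + 2 = 39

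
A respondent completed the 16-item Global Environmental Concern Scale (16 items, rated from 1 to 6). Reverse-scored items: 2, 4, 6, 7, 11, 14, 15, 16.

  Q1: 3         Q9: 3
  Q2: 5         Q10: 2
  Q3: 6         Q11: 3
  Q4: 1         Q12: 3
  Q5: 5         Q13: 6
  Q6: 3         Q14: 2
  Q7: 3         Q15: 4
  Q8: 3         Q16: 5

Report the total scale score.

61

Reversing items 2, 4, 6, 7, 11, 14, 15, and 16 with 7 − raw:
Total = 3 + (7−5) + 6 + (7−1) + 5 + (7−3) + (7−3) + 3 + 3 + 2 + (7−3) + 3 + 6 + (7−2) + (7−4) + (7−5)
      = 3 + 2 + 6 + 6 + 5 + 4 + 4 + 3 + 3 + 2 + 4 + 3 + 6 + 5 + 3 + 2 = 61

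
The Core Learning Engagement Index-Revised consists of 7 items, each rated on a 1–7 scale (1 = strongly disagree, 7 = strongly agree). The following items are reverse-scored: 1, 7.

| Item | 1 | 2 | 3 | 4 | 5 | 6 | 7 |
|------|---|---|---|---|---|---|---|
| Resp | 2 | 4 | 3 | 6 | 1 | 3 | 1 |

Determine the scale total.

Reversing items 1 and 7 with 8 − raw:
Total = (8−2) + 4 + 3 + 6 + 1 + 3 + (8−1)
      = 6 + 4 + 3 + 6 + 1 + 3 + 7 = 30

30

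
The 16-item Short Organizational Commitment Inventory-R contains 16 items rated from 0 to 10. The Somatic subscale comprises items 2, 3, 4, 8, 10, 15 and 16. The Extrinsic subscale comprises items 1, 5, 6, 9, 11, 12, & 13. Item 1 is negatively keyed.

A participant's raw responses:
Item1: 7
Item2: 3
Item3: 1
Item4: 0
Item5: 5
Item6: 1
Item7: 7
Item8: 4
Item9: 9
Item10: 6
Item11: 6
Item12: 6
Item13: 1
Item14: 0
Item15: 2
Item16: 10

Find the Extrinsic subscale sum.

Extrinsic items: 1, 5, 6, 9, 11, 12, 13.
Of these, item 1 is negatively keyed; reverse-coded value = 10 − response.
  item 1: 10 − 7 = 3
  item 5: 5
  item 6: 1
  item 9: 9
  item 11: 6
  item 12: 6
  item 13: 1
Sum = 3 + 5 + 1 + 9 + 6 + 6 + 1 = 31

31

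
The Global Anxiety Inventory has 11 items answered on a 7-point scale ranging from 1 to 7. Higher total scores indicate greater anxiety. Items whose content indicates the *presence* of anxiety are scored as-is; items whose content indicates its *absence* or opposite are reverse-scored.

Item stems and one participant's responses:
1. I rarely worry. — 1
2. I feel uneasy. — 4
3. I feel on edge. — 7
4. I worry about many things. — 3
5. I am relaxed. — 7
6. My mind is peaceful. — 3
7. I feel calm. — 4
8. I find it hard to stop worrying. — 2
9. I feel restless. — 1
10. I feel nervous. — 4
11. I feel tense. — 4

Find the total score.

Items 1, 5, 6, 7 describe the absence/opposite of anxiety → reverse-score.
reversed = (1+7) − raw = 8 − raw.
  item 1: 8 − 1 = 7
  item 2: 4
  item 3: 7
  item 4: 3
  item 5: 8 − 7 = 1
  item 6: 8 − 3 = 5
  item 7: 8 − 4 = 4
  item 8: 2
  item 9: 1
  item 10: 4
  item 11: 4
Total = 7 + 4 + 7 + 3 + 1 + 5 + 4 + 2 + 1 + 4 + 4 = 42

42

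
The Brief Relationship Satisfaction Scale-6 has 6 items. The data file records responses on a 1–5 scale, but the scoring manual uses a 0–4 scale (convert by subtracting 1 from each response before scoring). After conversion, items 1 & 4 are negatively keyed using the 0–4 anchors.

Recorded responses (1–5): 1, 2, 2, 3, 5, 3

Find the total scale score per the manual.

14

Convert to 0–4: 0, 1, 1, 2, 4, 2
Reverse-coded (reversed = (0+4) − raw = 4 − raw):
  item 1: 4 − 0 = 4
  item 4: 4 − 2 = 2
Scored: 4, 1, 1, 2, 4, 2
Total = 14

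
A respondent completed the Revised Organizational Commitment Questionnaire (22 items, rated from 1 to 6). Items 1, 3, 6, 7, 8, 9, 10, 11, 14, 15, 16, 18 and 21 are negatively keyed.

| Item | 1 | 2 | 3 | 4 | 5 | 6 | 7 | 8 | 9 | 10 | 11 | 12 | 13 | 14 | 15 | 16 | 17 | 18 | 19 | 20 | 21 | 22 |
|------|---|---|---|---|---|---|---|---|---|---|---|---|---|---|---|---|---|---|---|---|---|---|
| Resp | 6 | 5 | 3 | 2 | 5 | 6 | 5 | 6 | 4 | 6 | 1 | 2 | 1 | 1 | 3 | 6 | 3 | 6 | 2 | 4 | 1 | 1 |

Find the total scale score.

62

Reverse-coded items (reverse-coded value = 7 − response):
  item 1: 7 − 6 = 1
  item 3: 7 − 3 = 4
  item 6: 7 − 6 = 1
  item 7: 7 − 5 = 2
  item 8: 7 − 6 = 1
  item 9: 7 − 4 = 3
  item 10: 7 − 6 = 1
  item 11: 7 − 1 = 6
  item 14: 7 − 1 = 6
  item 15: 7 − 3 = 4
  item 16: 7 − 6 = 1
  item 18: 7 − 6 = 1
  item 21: 7 − 1 = 6
Scored responses: 1, 5, 4, 2, 5, 1, 2, 1, 3, 1, 6, 2, 1, 6, 4, 1, 3, 1, 2, 4, 6, 1
Total = 1 + 5 + 4 + 2 + 5 + 1 + 2 + 1 + 3 + 1 + 6 + 2 + 1 + 6 + 4 + 1 + 3 + 1 + 2 + 4 + 6 + 1 = 62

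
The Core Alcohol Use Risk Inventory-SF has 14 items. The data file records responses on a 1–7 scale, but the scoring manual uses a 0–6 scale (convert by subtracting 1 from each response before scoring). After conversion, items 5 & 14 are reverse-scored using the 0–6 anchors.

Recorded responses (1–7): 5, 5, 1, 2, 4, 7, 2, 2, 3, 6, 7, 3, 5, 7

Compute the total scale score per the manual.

Convert to 0–6: 4, 4, 0, 1, 3, 6, 1, 1, 2, 5, 6, 2, 4, 6
Reverse-coded (reverse-coded value = 6 − response):
  item 5: 6 − 3 = 3
  item 14: 6 − 6 = 0
Scored: 4, 4, 0, 1, 3, 6, 1, 1, 2, 5, 6, 2, 4, 0
Total = 39

39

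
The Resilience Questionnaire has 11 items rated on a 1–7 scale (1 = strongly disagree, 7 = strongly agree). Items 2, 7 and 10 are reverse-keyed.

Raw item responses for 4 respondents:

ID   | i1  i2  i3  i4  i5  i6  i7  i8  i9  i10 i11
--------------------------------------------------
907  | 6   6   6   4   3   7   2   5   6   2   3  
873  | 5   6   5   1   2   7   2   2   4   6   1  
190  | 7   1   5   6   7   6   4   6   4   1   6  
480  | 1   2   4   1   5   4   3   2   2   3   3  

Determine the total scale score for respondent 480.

Respondent 480 raw: 1, 2, 4, 1, 5, 4, 3, 2, 2, 3, 3.
Reverse-coded (reversed = (1+7) − raw = 8 − raw):
  item 1: 1
  item 2: 8 − 2 = 6
  item 3: 4
  item 4: 1
  item 5: 5
  item 6: 4
  item 7: 8 − 3 = 5
  item 8: 2
  item 9: 2
  item 10: 8 − 3 = 5
  item 11: 3
Sum = 1 + 6 + 4 + 1 + 5 + 4 + 5 + 2 + 2 + 5 + 3 = 38

38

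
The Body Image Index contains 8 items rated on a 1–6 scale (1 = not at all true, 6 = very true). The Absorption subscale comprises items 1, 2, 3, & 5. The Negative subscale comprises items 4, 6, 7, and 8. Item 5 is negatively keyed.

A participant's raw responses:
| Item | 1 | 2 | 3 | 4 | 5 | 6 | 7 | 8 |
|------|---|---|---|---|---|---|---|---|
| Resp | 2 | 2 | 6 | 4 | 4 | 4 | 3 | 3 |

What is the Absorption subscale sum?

13

Absorption items: 1, 2, 3, 5.
Of these, item 5 is negatively keyed; on a 1–6 scale, reversed = 7 − raw.
  item 1: 2
  item 2: 2
  item 3: 6
  item 5: 7 − 4 = 3
Sum = 2 + 2 + 6 + 3 = 13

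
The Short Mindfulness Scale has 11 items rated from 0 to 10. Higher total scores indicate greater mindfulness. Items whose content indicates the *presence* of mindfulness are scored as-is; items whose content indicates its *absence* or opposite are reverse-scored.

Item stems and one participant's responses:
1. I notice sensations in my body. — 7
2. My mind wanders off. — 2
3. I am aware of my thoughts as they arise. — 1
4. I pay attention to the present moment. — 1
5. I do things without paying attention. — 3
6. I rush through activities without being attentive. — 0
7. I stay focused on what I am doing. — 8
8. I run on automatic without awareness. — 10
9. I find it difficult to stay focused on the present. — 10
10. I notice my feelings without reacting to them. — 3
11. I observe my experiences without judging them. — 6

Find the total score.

Items 2, 5, 6, 8, 9 describe the absence/opposite of mindfulness → reverse-score.
reverse-coded value = 10 − response.
  item 1: 7
  item 2: 10 − 2 = 8
  item 3: 1
  item 4: 1
  item 5: 10 − 3 = 7
  item 6: 10 − 0 = 10
  item 7: 8
  item 8: 10 − 10 = 0
  item 9: 10 − 10 = 0
  item 10: 3
  item 11: 6
Total = 7 + 8 + 1 + 1 + 7 + 10 + 8 + 0 + 0 + 3 + 6 = 51

51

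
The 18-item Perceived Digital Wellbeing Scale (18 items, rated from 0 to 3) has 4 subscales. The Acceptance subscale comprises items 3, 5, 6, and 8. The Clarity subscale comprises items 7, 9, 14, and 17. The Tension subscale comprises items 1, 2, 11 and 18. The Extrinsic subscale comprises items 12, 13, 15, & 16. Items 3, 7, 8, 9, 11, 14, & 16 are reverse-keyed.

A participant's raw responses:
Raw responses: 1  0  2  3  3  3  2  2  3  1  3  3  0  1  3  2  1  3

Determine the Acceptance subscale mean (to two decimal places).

Acceptance items: 3, 5, 6, 8.
Of these, items 3 and 8 are reverse-keyed; reversed = (0+3) − raw = 3 − raw.
  item 3: 3 − 2 = 1
  item 5: 3
  item 6: 3
  item 8: 3 − 2 = 1
Sum = 1 + 3 + 3 + 1 = 8
Mean = 8 / 4 = 2.00

2.00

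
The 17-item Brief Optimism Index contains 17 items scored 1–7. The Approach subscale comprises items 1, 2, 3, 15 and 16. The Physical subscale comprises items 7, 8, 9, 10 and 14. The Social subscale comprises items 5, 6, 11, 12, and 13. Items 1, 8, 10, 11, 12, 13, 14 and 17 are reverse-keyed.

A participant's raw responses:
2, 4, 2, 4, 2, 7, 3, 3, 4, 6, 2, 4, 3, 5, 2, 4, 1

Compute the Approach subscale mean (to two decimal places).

Approach items: 1, 2, 3, 15, 16.
Of these, item 1 is reverse-keyed; on a 1–7 scale, reversed = 8 − raw.
  item 1: 8 − 2 = 6
  item 2: 4
  item 3: 2
  item 15: 2
  item 16: 4
Sum = 6 + 4 + 2 + 2 + 4 = 18
Mean = 18 / 5 = 3.60

3.60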